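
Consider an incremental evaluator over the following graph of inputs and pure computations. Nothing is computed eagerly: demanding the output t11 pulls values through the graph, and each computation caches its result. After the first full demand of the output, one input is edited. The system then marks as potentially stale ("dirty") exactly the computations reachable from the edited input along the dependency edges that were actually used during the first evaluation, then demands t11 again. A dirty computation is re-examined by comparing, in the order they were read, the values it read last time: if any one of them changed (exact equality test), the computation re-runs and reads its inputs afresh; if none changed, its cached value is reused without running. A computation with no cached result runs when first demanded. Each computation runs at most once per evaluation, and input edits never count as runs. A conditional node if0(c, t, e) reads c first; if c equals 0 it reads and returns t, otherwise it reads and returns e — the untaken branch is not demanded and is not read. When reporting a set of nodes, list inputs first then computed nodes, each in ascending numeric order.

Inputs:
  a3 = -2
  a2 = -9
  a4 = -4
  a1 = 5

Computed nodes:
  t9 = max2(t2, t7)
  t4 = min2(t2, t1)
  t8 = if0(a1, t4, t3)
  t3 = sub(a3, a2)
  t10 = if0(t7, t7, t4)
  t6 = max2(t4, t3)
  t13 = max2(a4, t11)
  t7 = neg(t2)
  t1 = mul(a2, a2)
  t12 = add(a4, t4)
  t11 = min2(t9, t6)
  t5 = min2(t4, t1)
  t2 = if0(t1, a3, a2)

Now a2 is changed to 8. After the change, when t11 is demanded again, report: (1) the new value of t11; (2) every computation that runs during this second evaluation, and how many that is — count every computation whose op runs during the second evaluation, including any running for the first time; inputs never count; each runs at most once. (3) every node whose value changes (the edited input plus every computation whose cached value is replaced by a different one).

Initial pass — values computed on the first demand:
  t1 = mul(-9, -9) = 81
  t2 = if0(t1=81 -> else branch a2) = -9
  t3 = sub(-2, -9) = 7
  t4 = min2(-9, 81) = -9
  t6 = max2(-9, 7) = 7
  t7 = neg(-9) = 9
  t9 = max2(-9, 9) = 9
  t11 = min2(9, 7) = 7

Second demand — change propagation:
  t1: re-runs because a2 -9->8; a2 -9->8; new result 64.
  t2: re-runs because t1 81->64; a2 -9->8; new result 8.
  t3: re-runs because a2 -9->8; new result -10.
  t4: re-runs because t2 -9->8; t1 81->64; new result 8.
  t6: re-runs because t4 -9->8; t3 7->-10; new result 8.
  t7: re-runs because t2 -9->8; new result -8.
  t9: re-runs because t2 -9->8; t7 9->-8; new result 8.
  t11: re-runs because t9 9->8; t6 7->8; new result 8.

t11 now evaluates to 8.
Run set: t1, t2, t3, t4, t6, t7, t9, t11 (8 run).
Changed values: a2, t1, t2, t3, t4, t6, t7, t9, t11.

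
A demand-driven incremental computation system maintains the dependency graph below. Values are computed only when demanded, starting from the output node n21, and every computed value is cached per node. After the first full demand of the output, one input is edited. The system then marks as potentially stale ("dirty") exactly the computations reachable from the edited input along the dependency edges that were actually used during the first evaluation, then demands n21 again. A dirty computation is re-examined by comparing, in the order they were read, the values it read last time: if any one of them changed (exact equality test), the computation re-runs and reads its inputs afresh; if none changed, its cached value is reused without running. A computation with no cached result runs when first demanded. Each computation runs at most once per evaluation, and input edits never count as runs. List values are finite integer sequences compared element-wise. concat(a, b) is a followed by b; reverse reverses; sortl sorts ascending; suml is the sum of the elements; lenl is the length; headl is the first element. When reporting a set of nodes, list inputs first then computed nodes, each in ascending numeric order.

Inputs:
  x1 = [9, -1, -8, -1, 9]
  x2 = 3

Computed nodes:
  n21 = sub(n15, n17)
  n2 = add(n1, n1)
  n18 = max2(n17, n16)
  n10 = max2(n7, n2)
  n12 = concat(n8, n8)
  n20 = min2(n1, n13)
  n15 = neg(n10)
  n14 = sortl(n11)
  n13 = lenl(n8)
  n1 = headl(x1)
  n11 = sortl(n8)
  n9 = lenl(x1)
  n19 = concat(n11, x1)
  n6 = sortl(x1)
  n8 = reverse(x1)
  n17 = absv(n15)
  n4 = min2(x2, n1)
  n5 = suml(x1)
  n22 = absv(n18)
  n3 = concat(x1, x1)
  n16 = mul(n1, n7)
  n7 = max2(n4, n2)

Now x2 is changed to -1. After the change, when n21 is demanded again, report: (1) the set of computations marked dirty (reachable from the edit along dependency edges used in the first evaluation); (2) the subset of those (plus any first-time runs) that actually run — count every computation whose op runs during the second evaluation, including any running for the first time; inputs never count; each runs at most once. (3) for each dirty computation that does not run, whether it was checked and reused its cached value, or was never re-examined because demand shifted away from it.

Marked dirty: n4, n7, n10, n15, n17, n21.
Computations that run: n4, n7 — 2 in total.
Checked but reused from cache: n10, n15, n17, n21.
Key observation: the change is absorbed at n7 — it re-runs but produces the same value, and the output's value is unchanged.

First evaluation (everything demanded from the output):
  n1 = headl([9, -1, -8, -1, 9]) = 9
  n2 = add(9, 9) = 18
  n4 = min2(3, 9) = 3
  n7 = max2(3, 18) = 18
  n10 = max2(18, 18) = 18
  n15 = neg(18) = -18
  n17 = absv(-18) = 18
  n21 = sub(-18, 18) = -36

Propagation after the edit:
  n4: runs — x2 3->-1; result -1.
  n7: runs — n4 3->-1; result 18 (same value as before).
  n10: checked — values it read are unchanged (n7 unchanged, n2 unchanged); reused cached 18 without running.
  n15: checked — values it read are unchanged (n10 unchanged); reused cached -18 without running.
  n17: checked — values it read are unchanged (n15 unchanged); reused cached 18 without running.
  n21: checked — values it read are unchanged (n15 unchanged, n17 unchanged); reused cached -36 without running.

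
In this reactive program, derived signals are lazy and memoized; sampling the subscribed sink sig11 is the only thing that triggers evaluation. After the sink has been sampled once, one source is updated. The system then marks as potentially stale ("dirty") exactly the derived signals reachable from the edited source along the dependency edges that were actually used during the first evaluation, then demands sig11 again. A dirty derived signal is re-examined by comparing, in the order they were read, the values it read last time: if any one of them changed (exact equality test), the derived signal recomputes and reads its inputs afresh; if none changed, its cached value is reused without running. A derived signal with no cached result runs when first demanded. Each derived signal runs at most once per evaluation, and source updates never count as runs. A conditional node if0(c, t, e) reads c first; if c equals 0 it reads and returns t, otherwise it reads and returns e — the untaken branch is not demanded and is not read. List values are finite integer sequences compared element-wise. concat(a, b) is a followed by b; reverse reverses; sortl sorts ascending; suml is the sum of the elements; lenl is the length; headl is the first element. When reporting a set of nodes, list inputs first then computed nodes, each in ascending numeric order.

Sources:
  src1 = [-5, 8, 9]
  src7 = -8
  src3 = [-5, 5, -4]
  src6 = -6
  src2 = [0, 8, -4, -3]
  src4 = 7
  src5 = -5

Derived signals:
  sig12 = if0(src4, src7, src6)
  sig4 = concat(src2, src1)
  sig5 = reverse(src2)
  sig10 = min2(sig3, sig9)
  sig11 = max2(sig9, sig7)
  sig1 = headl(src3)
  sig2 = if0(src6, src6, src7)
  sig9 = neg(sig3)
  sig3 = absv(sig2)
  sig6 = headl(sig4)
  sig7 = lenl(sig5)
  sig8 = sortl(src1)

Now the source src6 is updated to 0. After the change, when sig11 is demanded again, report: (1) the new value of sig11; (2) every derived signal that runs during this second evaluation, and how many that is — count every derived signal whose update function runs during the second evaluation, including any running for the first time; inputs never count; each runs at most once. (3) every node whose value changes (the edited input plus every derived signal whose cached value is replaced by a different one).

First demand of the output computes:
  sig2 = if0(src6=-6 -> else branch src7) = -8
  sig3 = absv(-8) = 8
  sig5 = reverse([0, 8, -4, -3]) = [-3, -4, 8, 0]
  sig7 = lenl([-3, -4, 8, 0]) = 4
  sig9 = neg(8) = -8
  sig11 = max2(-8, 4) = 4

After the edit, cleaning proceeds:
  sig2: a read changed (src6 -6->0) — executes, giving 0.
  sig3: a read changed (sig2 -8->0) — executes, giving 0.
  sig9: a read changed (sig3 8->0) — executes, giving 0.
  sig11: a read changed (sig9 -8->0) — executes, giving 4 — identical to its old value.

Demanding sig11 again yields 4.
4 derived signals run: sig2, sig3, sig9, sig11.
The nodes whose values change: src6, sig2, sig3, sig9.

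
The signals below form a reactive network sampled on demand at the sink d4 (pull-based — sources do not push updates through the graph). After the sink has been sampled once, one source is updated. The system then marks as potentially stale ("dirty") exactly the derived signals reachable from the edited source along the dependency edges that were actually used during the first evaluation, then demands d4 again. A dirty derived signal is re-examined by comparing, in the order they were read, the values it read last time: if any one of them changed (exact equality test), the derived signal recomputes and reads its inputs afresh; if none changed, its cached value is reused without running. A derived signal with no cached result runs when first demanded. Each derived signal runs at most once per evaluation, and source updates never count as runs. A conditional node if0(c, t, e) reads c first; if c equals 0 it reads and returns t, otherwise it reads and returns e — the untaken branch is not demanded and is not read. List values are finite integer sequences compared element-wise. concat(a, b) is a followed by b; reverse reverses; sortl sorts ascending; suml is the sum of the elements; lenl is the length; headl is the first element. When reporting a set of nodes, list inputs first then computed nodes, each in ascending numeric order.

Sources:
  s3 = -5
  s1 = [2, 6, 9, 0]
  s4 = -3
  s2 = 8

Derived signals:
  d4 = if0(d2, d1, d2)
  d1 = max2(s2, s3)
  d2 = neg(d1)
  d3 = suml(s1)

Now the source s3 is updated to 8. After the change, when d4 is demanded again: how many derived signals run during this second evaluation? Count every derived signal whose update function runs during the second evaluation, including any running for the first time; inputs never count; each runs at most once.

Run set: d1 (1 run).
The important point: d1 recomputes to an identical value, and the output ends up unchanged.

Initial pass — values computed on the first demand:
  d1 = max2(8, -5) = 8
  d2 = neg(8) = -8
  d4 = if0(d2=-8 -> else branch d2) = -8

Second demand — change propagation:
  d1: re-runs because s3 -5->8; new result 8 (unchanged).
  d2: re-examined; everything it read last time is the same (d1 unchanged) — cache -8 kept, no run.
  d4: re-examined; everything it read last time is the same (d2 unchanged, d2 unchanged) — cache -8 kept, no run.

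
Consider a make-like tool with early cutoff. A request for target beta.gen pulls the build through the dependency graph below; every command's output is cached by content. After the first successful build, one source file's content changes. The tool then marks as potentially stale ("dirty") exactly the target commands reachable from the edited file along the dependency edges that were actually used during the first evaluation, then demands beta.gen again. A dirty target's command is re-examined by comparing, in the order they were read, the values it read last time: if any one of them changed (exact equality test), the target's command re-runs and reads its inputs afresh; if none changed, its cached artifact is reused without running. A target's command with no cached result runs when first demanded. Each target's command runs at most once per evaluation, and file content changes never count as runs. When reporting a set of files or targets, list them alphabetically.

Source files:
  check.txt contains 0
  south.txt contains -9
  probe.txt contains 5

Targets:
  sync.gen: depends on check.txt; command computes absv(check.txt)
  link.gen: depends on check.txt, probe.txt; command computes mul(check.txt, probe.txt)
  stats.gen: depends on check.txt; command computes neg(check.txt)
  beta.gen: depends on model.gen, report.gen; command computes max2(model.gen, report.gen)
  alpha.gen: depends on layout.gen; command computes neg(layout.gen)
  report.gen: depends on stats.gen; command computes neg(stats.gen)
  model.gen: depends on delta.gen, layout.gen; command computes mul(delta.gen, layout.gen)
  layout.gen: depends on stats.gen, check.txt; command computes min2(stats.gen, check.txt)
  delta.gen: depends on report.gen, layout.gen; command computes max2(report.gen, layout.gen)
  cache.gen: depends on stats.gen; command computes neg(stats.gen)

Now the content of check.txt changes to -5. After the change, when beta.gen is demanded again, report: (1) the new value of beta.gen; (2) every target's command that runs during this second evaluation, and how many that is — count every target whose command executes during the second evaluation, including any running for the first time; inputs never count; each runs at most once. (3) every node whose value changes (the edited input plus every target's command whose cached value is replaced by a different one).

Demanding beta.gen again yields 25.
6 target commands run: beta.gen, delta.gen, layout.gen, model.gen, report.gen, stats.gen.
The nodes whose values change: beta.gen, check.txt, delta.gen, layout.gen, model.gen, report.gen, stats.gen.

First demand of the output computes:
  stats.gen = neg(0) = 0
  layout.gen = min2(0, 0) = 0
  report.gen = neg(0) = 0
  delta.gen = max2(0, 0) = 0
  model.gen = mul(0, 0) = 0
  beta.gen = max2(0, 0) = 0

After the edit, cleaning proceeds:
  stats.gen: a read changed (check.txt 0->-5) — executes, giving 5.
  layout.gen: a read changed (stats.gen 0->5; check.txt 0->-5) — executes, giving -5.
  report.gen: a read changed (stats.gen 0->5) — executes, giving -5.
  delta.gen: a read changed (report.gen 0->-5; layout.gen 0->-5) — executes, giving -5.
  model.gen: a read changed (delta.gen 0->-5; layout.gen 0->-5) — executes, giving 25.
  beta.gen: a read changed (model.gen 0->25; report.gen 0->-5) — executes, giving 25.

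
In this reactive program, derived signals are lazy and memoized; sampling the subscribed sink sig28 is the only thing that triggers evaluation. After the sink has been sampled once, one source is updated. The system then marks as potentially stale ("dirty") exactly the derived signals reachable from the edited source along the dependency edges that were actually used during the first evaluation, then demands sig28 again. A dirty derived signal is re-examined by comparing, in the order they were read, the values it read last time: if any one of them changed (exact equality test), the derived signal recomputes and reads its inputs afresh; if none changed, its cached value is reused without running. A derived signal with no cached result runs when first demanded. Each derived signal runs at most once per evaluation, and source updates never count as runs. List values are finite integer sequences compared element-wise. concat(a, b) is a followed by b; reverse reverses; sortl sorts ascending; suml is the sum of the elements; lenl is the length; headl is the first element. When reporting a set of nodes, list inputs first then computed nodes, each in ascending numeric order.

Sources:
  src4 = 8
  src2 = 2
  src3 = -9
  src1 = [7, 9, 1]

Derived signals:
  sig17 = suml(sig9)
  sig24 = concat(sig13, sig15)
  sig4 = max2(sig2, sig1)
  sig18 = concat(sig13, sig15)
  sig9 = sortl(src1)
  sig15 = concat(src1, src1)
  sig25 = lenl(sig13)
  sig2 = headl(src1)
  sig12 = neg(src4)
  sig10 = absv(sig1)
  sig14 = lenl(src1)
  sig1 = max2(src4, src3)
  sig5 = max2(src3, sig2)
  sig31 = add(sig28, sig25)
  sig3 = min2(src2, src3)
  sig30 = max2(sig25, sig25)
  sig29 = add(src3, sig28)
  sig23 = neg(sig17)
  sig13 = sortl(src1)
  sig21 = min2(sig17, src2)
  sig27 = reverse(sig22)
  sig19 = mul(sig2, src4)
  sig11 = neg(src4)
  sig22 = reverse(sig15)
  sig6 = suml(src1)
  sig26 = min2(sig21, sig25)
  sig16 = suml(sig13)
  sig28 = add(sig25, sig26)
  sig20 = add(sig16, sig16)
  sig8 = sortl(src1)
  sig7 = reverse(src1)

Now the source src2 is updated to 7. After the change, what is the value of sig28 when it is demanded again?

Demanding sig28 again yields 6.

First demand of the output computes:
  sig9 = sortl([7, 9, 1]) = [1, 7, 9]
  sig13 = sortl([7, 9, 1]) = [1, 7, 9]
  sig17 = suml([1, 7, 9]) = 17
  sig21 = min2(17, 2) = 2
  sig25 = lenl([1, 7, 9]) = 3
  sig26 = min2(2, 3) = 2
  sig28 = add(3, 2) = 5

After the edit, cleaning proceeds:
  sig21: a read changed (src2 2->7) — executes, giving 7.
  sig26: a read changed (sig21 2->7) — executes, giving 3.
  sig28: a read changed (sig26 2->3) — executes, giving 6.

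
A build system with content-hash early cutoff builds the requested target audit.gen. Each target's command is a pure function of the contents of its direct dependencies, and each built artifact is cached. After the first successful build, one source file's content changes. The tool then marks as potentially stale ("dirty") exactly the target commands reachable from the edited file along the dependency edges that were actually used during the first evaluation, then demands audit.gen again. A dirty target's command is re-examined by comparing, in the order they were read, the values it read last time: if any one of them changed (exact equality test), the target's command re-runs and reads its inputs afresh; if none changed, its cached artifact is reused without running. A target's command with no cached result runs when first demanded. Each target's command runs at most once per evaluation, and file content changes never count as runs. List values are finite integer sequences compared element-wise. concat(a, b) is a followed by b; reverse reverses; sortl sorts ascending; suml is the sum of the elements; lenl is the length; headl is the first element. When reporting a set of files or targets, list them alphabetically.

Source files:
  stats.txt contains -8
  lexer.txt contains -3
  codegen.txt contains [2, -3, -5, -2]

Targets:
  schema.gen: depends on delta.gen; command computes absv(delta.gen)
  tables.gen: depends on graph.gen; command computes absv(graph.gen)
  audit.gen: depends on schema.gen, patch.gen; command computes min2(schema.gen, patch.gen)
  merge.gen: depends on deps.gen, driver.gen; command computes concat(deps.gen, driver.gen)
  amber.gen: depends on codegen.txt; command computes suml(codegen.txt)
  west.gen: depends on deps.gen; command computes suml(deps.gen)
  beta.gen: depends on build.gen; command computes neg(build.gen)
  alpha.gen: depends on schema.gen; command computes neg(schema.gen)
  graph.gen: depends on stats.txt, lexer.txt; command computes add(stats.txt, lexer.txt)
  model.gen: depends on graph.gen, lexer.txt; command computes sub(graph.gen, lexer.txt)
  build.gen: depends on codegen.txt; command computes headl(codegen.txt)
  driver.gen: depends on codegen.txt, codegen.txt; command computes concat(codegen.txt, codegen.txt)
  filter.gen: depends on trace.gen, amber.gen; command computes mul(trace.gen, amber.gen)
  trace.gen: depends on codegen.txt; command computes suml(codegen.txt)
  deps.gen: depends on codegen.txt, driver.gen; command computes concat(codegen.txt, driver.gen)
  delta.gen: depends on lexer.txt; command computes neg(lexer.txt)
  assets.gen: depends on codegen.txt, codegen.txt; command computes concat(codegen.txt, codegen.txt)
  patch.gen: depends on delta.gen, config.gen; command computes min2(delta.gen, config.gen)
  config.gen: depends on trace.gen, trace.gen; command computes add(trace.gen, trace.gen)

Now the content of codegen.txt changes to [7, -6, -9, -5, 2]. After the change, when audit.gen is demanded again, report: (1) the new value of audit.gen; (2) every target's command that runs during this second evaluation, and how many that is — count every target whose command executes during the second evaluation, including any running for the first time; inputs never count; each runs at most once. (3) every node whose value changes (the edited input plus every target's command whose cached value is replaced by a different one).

First evaluation (everything demanded from the output):
  delta.gen = neg(-3) = 3
  schema.gen = absv(3) = 3
  trace.gen = suml([2, -3, -5, -2]) = -8
  config.gen = add(-8, -8) = -16
  patch.gen = min2(3, -16) = -16
  audit.gen = min2(3, -16) = -16

Propagation after the edit:
  trace.gen: runs — codegen.txt [2, -3, -5, -2]->[7, -6, -9, -5, 2]; result -11.
  config.gen: runs — trace.gen -8->-11; trace.gen -8->-11; result -22.
  patch.gen: runs — config.gen -16->-22; result -22.
  audit.gen: runs — patch.gen -16->-22; result -22.

New value of audit.gen: -22.
Target commands that run: audit.gen, config.gen, patch.gen, trace.gen — 4 in total.
Values that change: audit.gen, codegen.txt, config.gen, patch.gen, trace.gen.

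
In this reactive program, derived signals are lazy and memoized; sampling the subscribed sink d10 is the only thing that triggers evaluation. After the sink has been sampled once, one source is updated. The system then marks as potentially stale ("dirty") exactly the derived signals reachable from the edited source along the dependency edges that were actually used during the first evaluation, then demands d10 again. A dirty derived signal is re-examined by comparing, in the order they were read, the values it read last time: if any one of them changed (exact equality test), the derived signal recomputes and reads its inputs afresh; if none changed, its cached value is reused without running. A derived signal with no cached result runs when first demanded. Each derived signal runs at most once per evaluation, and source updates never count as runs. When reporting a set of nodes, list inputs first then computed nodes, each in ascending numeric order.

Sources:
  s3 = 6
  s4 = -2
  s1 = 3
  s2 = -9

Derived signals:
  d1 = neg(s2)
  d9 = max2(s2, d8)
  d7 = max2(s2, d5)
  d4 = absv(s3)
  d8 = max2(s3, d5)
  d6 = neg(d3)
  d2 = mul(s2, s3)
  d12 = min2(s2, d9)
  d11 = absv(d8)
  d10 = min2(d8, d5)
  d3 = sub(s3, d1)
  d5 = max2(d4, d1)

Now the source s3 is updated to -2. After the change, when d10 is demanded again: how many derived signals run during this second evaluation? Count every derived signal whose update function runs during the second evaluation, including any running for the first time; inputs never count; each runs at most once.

First demand of the output computes:
  d1 = neg(-9) = 9
  d4 = absv(6) = 6
  d5 = max2(6, 9) = 9
  d8 = max2(6, 9) = 9
  d10 = min2(9, 9) = 9

After the edit, cleaning proceeds:
  d4: a read changed (s3 6->-2) — executes, giving 2.
  d5: a read changed (d4 6->2) — executes, giving 9 — identical to its old value.
  d8: a read changed (s3 6->-2) — executes, giving 9 — identical to its old value.
  d10: dirty, but its reads are unchanged (d8 unchanged, d5 unchanged); cached 9 stands.

Note where the cutoff bites: d10 is checked, finds nothing changed, and keeps its cache.

3 derived signals run: d4, d5, d8.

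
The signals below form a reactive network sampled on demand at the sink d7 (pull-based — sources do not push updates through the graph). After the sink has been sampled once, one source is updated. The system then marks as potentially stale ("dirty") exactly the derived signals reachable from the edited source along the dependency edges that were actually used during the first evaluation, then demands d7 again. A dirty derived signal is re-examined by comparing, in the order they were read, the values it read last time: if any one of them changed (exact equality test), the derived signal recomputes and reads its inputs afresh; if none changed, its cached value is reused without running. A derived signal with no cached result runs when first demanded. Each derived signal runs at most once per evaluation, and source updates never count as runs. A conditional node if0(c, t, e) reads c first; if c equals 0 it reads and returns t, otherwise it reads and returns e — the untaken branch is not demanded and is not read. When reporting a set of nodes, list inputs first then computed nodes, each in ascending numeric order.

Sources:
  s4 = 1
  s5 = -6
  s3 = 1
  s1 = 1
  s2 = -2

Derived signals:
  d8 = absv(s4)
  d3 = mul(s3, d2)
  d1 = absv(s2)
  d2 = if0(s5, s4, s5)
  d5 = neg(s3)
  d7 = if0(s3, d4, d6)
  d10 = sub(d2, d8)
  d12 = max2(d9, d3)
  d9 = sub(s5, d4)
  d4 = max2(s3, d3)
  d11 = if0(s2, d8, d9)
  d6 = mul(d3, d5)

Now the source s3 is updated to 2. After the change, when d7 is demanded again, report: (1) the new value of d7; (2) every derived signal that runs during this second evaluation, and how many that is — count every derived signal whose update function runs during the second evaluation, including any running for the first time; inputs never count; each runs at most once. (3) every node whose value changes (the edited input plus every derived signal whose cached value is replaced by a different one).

Initial pass — values computed on the first demand:
  d2 = if0(s5=-6 -> else branch s5) = -6
  d3 = mul(1, -6) = -6
  d5 = neg(1) = -1
  d6 = mul(-6, -1) = 6
  d7 = if0(s3=1 -> else branch d6) = 6

Second demand — change propagation:
  d3: re-runs because s3 1->2; new result -12.
  d5: re-runs because s3 1->2; new result -2.
  d6: re-runs because d3 -6->-12; d5 -1->-2; new result 24.
  d7: re-runs because s3 1->2; d6 6->24; new result 24.

d7 now evaluates to 24.
Run set: d3, d5, d6, d7 (4 run).
Changed values: s3, d3, d5, d6, d7.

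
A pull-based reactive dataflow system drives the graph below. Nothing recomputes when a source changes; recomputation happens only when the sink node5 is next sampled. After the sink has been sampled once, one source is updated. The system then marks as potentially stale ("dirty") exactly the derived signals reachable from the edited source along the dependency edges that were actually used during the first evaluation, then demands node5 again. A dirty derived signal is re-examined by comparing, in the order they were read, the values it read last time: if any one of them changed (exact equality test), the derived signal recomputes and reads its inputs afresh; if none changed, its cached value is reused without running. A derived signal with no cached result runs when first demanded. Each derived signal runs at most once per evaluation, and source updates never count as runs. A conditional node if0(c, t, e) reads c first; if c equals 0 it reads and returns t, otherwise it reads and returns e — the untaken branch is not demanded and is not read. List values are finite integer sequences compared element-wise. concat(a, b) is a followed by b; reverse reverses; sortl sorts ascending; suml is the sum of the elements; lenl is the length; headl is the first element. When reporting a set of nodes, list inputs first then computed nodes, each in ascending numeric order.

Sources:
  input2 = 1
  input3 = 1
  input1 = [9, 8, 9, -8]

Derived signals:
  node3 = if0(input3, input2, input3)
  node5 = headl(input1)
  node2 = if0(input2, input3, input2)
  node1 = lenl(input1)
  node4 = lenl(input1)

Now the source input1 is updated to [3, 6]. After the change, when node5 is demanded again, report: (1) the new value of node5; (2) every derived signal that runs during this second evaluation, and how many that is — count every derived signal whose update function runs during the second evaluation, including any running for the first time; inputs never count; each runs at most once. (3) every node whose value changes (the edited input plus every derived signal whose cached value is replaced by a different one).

First evaluation (everything demanded from the output):
  node5 = headl([9, 8, 9, -8]) = 9

Propagation after the edit:
  node5: runs — input1 [9, 8, 9, -8]->[3, 6]; result 3.

New value of node5: 3.
Derived signals that run: node5 — 1 in total.
Values that change: input1, node5.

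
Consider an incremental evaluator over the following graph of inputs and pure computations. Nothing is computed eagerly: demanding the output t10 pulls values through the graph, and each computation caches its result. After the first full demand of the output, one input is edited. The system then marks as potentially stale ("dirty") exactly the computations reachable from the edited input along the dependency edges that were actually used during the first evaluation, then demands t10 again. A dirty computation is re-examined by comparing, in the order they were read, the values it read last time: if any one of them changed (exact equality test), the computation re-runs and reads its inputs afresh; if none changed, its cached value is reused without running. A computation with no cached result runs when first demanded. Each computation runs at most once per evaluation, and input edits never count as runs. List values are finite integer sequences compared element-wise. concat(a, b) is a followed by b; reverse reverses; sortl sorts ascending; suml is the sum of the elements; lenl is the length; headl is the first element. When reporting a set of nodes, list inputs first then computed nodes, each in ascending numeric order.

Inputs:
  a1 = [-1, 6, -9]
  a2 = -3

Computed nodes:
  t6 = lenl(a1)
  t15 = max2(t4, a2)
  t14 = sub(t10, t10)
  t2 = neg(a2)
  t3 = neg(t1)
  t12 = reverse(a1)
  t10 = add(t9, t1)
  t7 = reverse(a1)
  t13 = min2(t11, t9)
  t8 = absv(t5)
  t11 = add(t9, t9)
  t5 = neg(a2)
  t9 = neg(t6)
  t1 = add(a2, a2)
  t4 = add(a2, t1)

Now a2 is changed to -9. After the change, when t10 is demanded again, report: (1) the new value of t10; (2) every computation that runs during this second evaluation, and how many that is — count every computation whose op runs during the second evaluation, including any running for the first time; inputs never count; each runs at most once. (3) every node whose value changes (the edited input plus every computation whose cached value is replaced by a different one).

Initial pass — values computed on the first demand:
  t1 = add(-3, -3) = -6
  t6 = lenl([-1, 6, -9]) = 3
  t9 = neg(3) = -3
  t10 = add(-3, -6) = -9

Second demand — change propagation:
  t1: re-runs because a2 -3->-9; a2 -3->-9; new result -18.
  t10: re-runs because t1 -6->-18; new result -21.

t10 now evaluates to -21.
Run set: t1, t10 (2 run).
Changed values: a2, t1, t10.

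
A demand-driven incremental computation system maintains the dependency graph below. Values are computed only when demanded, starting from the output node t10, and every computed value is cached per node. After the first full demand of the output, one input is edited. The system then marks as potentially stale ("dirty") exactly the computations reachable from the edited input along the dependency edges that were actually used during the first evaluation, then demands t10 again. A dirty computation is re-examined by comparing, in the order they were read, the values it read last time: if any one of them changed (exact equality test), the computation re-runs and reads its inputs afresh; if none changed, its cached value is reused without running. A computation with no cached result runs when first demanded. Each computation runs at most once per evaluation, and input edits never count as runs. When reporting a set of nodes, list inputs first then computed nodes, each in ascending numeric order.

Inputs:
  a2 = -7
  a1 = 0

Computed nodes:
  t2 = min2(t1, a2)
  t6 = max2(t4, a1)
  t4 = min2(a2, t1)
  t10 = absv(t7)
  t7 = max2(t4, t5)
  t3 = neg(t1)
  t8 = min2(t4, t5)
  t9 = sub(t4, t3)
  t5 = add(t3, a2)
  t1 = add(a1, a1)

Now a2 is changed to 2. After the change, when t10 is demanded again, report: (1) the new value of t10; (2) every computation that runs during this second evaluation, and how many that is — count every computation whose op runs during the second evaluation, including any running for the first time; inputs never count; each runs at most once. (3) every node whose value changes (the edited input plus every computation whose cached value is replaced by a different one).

First evaluation (everything demanded from the output):
  t1 = add(0, 0) = 0
  t3 = neg(0) = 0
  t4 = min2(-7, 0) = -7
  t5 = add(0, -7) = -7
  t7 = max2(-7, -7) = -7
  t10 = absv(-7) = 7

Propagation after the edit:
  t4: runs — a2 -7->2; result 0.
  t5: runs — a2 -7->2; result 2.
  t7: runs — t4 -7->0; t5 -7->2; result 2.
  t10: runs — t7 -7->2; result 2.

New value of t10: 2.
Computations that run: t4, t5, t7, t10 — 4 in total.
Values that change: a2, t4, t5, t7, t10.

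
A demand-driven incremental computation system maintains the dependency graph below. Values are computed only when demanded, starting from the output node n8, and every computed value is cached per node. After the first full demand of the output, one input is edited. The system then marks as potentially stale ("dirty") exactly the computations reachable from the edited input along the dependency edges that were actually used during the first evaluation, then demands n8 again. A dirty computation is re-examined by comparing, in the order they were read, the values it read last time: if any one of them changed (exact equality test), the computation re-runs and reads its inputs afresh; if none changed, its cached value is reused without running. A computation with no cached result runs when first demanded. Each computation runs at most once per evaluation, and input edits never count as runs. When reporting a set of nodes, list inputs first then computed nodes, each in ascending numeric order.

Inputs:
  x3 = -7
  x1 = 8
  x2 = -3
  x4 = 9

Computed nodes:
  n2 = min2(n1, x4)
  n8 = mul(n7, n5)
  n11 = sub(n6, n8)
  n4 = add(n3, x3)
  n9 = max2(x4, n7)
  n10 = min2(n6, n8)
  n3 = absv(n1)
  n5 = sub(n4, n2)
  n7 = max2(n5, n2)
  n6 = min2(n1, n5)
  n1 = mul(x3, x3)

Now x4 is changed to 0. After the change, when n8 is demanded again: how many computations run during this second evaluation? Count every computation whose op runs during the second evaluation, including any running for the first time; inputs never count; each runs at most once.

First evaluation (everything demanded from the output):
  n1 = mul(-7, -7) = 49
  n2 = min2(49, 9) = 9
  n3 = absv(49) = 49
  n4 = add(49, -7) = 42
  n5 = sub(42, 9) = 33
  n7 = max2(33, 9) = 33
  n8 = mul(33, 33) = 1089

Propagation after the edit:
  n2: runs — x4 9->0; result 0.
  n5: runs — n2 9->0; result 42.
  n7: runs — n5 33->42; n2 9->0; result 42.
  n8: runs — n7 33->42; n5 33->42; result 1764.

Computations that run: n2, n5, n7, n8 — 4 in total.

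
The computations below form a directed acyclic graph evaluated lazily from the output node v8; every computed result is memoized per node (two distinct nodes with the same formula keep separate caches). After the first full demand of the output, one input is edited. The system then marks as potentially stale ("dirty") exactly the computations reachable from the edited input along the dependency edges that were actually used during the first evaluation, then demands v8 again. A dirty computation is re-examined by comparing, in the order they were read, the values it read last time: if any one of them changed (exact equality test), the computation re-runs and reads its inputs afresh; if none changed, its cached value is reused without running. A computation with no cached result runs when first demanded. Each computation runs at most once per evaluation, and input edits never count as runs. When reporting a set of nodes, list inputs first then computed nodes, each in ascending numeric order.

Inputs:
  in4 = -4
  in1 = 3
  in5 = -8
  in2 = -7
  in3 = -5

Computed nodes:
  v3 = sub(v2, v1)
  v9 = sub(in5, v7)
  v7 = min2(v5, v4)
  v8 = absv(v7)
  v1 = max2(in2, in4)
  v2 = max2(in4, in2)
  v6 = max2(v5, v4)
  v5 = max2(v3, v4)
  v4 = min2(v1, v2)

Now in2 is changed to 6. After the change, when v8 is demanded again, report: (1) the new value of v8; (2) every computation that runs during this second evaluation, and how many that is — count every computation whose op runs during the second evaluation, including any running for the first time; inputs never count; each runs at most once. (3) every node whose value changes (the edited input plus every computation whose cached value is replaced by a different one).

First demand of the output computes:
  v1 = max2(-7, -4) = -4
  v2 = max2(-4, -7) = -4
  v3 = sub(-4, -4) = 0
  v4 = min2(-4, -4) = -4
  v5 = max2(0, -4) = 0
  v7 = min2(0, -4) = -4
  v8 = absv(-4) = 4

After the edit, cleaning proceeds:
  v1: a read changed (in2 -7->6) — executes, giving 6.
  v2: a read changed (in2 -7->6) — executes, giving 6.
  v3: a read changed (v2 -4->6; v1 -4->6) — executes, giving 0 — identical to its old value.
  v4: a read changed (v1 -4->6; v2 -4->6) — executes, giving 6.
  v5: a read changed (v4 -4->6) — executes, giving 6.
  v7: a read changed (v5 0->6; v4 -4->6) — executes, giving 6.
  v8: a read changed (v7 -4->6) — executes, giving 6.

Demanding v8 again yields 6.
7 computations run: v1, v2, v3, v4, v5, v7, v8.
The nodes whose values change: in2, v1, v2, v4, v5, v7, v8.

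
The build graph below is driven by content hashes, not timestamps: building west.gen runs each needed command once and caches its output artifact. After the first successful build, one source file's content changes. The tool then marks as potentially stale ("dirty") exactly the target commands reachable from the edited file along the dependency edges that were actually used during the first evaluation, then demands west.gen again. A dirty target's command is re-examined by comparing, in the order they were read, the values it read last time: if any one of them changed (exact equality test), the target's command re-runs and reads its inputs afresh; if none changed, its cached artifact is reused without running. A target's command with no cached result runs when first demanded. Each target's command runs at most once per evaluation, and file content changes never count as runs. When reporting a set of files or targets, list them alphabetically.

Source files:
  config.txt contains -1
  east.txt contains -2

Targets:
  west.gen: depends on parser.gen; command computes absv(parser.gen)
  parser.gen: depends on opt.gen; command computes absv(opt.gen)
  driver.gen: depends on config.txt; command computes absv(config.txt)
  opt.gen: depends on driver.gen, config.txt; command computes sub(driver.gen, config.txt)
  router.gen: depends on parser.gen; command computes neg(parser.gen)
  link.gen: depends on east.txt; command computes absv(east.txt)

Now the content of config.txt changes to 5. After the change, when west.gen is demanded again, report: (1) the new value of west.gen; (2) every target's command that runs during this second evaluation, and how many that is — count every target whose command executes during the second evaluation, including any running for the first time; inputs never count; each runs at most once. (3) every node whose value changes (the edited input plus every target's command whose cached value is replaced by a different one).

west.gen now evaluates to 0.
Run set: driver.gen, opt.gen, parser.gen, west.gen (4 run).
Changed values: config.txt, driver.gen, opt.gen, parser.gen, west.gen.

Initial pass — values computed on the first demand:
  driver.gen = absv(-1) = 1
  opt.gen = sub(1, -1) = 2
  parser.gen = absv(2) = 2
  west.gen = absv(2) = 2

Second demand — change propagation:
  driver.gen: re-runs because config.txt -1->5; new result 5.
  opt.gen: re-runs because driver.gen 1->5; config.txt -1->5; new result 0.
  parser.gen: re-runs because opt.gen 2->0; new result 0.
  west.gen: re-runs because parser.gen 2->0; new result 0.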